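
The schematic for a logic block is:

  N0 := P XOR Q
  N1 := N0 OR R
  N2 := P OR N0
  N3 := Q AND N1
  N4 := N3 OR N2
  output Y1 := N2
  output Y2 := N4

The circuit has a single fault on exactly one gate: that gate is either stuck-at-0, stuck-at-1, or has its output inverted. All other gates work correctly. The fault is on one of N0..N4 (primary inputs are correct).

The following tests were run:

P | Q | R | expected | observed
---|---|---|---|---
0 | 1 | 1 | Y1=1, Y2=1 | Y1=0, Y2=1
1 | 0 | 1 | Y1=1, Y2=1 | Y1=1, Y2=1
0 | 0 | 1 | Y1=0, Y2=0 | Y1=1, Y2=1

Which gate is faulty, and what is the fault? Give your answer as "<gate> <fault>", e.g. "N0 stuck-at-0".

Fault-free values for test 1 (P=0, Q=1, R=1): N0=1, N1=1, N2=1, N3=1, N4=1, giving Y1=1, Y2=1. Observed Y1=0, Y2=1.
Test 1: faults giving observed Y1=0, Y2=1 are {N0 stuck-at-0, N0 inverted output, N2 stuck-at-0, N2 inverted output}.
Test 2 (P=1, Q=0, R=1): fault-free N0=1, N1=1, N2=1, N3=0, N4=1 → Y1=1, Y2=1; observed Y1=1, Y2=1. Eliminates N2 stuck-at-0, N2 inverted output.
Test 3 (P=0, Q=0, R=1): fault-free N0=0, N1=1, N2=0, N3=0, N4=0 → Y1=0, Y2=0; observed Y1=1, Y2=1. Eliminates N0 stuck-at-0.
Only N0 inverted output is consistent with every test.

N0 inverted output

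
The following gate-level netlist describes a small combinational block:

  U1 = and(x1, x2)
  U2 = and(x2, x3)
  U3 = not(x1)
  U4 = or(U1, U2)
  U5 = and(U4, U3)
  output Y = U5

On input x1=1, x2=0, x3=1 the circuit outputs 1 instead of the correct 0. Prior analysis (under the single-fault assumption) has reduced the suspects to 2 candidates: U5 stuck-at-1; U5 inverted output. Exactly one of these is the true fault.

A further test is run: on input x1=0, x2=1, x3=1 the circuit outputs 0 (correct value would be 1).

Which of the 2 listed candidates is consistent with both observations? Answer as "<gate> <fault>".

U5 inverted output

Evaluate each candidate on input x1=0, x2=1, x3=1:
  U5 stuck-at-1: U1=0, U2=1, U3=1, U4=1, U5=1 [stuck-at-1] → 1 — eliminated
  U5 inverted output: U1=0, U2=1, U3=1, U4=1, U5=0 [inverted output] → 0 — matches
Only U5 inverted output reproduces the observed 0.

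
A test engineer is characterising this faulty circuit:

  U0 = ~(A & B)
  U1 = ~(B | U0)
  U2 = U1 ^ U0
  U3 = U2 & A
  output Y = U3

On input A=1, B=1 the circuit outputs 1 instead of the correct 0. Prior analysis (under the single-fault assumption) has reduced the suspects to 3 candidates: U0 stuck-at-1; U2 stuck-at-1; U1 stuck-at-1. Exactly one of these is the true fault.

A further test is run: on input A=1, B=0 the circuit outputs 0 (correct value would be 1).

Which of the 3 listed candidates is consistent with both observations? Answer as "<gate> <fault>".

U1 stuck-at-1

Evaluate each candidate on input A=1, B=0:
  U0 stuck-at-1: U0=1 [stuck-at-1], U1=0, U2=1, U3=1 → 1 — eliminated
  U2 stuck-at-1: U0=1, U1=0, U2=1 [stuck-at-1], U3=1 → 1 — eliminated
  U1 stuck-at-1: U0=1, U1=1 [stuck-at-1], U2=0, U3=0 → 0 — matches
Only U1 stuck-at-1 reproduces the observed 0.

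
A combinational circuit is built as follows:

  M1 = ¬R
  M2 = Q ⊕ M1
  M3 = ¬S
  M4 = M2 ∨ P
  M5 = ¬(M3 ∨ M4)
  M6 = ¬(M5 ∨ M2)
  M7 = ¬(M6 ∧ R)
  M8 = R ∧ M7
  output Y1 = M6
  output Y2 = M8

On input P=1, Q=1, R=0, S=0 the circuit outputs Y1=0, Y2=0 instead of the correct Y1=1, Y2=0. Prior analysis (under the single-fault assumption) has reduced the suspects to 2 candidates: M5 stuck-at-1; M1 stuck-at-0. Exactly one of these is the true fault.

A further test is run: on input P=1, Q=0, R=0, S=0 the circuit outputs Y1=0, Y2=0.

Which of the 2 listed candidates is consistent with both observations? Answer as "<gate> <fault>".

M5 stuck-at-1

Evaluate each candidate on input P=1, Q=0, R=0, S=0:
  M5 stuck-at-1: M1=1, M2=1, M3=1, M4=1, M5=1 [stuck-at-1], M6=0, M7=1, M8=0 → Y1=0, Y2=0 — matches
  M1 stuck-at-0: M1=0 [stuck-at-0], M2=0, M3=1, M4=1, M5=0, M6=1, M7=1, M8=0 → Y1=1, Y2=0 — eliminated
Only M5 stuck-at-1 reproduces the observed Y1=0, Y2=0.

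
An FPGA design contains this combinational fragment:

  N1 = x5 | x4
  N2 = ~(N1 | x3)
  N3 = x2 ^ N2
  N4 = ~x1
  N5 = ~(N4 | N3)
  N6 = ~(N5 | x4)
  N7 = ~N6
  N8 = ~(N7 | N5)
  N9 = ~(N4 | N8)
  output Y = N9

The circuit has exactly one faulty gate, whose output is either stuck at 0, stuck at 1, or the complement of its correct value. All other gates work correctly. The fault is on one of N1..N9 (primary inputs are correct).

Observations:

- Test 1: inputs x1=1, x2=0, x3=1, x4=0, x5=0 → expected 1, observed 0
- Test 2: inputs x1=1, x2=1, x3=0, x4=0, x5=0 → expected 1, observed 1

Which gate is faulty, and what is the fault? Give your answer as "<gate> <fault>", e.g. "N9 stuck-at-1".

N2 stuck-at-1

Fault-free values for test 1 (x1=1, x2=0, x3=1, x4=0, x5=0): N1=0, N2=0, N3=0, N4=0, N5=1, N6=0, N7=1, N8=0, N9=1, giving Y=1. Observed 0.
Test 1: faults giving observed 0 are {N2 stuck-at-1, N2 inverted output, N3 stuck-at-1, N3 inverted output, N4 stuck-at-1, N4 inverted output, N5 stuck-at-0, N5 inverted output, N8 stuck-at-1, N8 inverted output, N9 stuck-at-0, N9 inverted output}.
Test 2 (x1=1, x2=1, x3=0, x4=0, x5=0): fault-free N1=0, N2=1, N3=0, N4=0, N5=1, N6=0, N7=1, N8=0, N9=1 → 1; observed 1. Eliminates N2 inverted output, N3 stuck-at-1, N3 inverted output, N4 stuck-at-1, N4 inverted output, N5 stuck-at-0, N5 inverted output, N8 stuck-at-1, N8 inverted output, N9 stuck-at-0, N9 inverted output.
Only N2 stuck-at-1 is consistent with every test.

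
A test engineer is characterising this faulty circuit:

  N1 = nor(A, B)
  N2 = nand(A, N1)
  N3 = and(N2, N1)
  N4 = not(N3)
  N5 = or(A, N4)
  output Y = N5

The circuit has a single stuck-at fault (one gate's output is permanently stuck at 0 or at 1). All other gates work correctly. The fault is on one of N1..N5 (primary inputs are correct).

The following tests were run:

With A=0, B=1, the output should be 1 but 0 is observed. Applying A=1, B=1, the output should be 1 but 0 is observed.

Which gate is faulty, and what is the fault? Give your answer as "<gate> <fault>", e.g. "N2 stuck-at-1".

N5 stuck-at-0

Fault-free values for test 1 (A=0, B=1): N1=0, N2=1, N3=0, N4=1, N5=1, giving Y=1. Observed 0.
Test 1: faults giving observed 0 are {N1 stuck-at-1, N3 stuck-at-1, N4 stuck-at-0, N5 stuck-at-0}.
Test 2 (A=1, B=1): fault-free N1=0, N2=1, N3=0, N4=1, N5=1 → 1; observed 0. Eliminates N1 stuck-at-1, N3 stuck-at-1, N4 stuck-at-0.
Only N5 stuck-at-0 is consistent with every test.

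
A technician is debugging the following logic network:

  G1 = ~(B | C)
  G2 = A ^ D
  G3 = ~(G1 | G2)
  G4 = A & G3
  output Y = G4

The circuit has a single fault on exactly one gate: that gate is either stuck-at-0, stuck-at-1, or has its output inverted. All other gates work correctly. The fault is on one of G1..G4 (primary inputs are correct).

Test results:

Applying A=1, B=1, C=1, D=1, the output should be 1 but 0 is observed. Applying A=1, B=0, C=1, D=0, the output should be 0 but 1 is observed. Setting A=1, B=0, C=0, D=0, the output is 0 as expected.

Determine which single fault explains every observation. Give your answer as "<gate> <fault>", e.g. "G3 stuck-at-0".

Fault-free values for test 1 (A=1, B=1, C=1, D=1): G1=0, G2=0, G3=1, G4=1, giving Y=1. Observed 0.
Test 1: faults giving observed 0 are {G1 stuck-at-1, G1 inverted output, G2 stuck-at-1, G2 inverted output, G3 stuck-at-0, G3 inverted output, G4 stuck-at-0, G4 inverted output}.
Test 2 (A=1, B=0, C=1, D=0): fault-free G1=0, G2=1, G3=0, G4=0 → 0; observed 1. Eliminates G1 stuck-at-1, G1 inverted output, G2 stuck-at-1, G3 stuck-at-0, G4 stuck-at-0.
Test 3 (A=1, B=0, C=0, D=0): fault-free G1=1, G2=1, G3=0, G4=0 → 0; observed 0. Eliminates G3 inverted output, G4 inverted output.
Only G2 inverted output is consistent with every test.

G2 inverted output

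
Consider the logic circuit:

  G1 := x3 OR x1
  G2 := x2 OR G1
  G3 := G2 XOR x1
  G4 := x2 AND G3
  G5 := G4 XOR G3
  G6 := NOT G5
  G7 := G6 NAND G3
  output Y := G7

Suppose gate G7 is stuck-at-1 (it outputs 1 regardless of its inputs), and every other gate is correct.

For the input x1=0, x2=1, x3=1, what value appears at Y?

Propagate with G7 forced: G1=1, G2=1, G3=1, G4=1, G5=0, G6=1, G7=1 [stuck-at-1].
So Y = 1. (Without the fault it would be 0.)

1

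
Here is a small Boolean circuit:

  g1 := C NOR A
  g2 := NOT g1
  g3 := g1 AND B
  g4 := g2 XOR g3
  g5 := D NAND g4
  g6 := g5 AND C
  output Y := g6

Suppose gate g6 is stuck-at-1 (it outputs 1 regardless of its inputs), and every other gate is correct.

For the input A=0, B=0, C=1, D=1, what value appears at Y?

Propagate with g6 forced: g1=0, g2=1, g3=0, g4=1, g5=0, g6=1 [stuck-at-1].
So Y = 1. (Without the fault it would be 0.)

1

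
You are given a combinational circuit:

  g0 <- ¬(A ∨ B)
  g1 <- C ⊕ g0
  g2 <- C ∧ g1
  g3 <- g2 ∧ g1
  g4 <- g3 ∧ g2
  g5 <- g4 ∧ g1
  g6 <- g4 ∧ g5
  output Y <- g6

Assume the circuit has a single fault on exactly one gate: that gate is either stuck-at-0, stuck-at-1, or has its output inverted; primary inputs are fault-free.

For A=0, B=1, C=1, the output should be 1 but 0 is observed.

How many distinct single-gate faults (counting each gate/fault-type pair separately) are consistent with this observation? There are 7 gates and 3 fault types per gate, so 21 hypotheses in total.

Fault-free: g0=0, g1=1, g2=1, g3=1, g4=1, g5=1, g6=1 → 1. Observed 0.
  g0: stuck-at-1, inverted output ✓; others ✗
  g1: stuck-at-0, inverted output ✓; others ✗
  g2: stuck-at-0, inverted output ✓; others ✗
  g3: stuck-at-0, inverted output ✓; others ✗
  g4: stuck-at-0, inverted output ✓; others ✗
  g5: stuck-at-0, inverted output ✓; others ✗
  g6: stuck-at-0, inverted output ✓; others ✗
Consistent faults: {g0 stuck-at-1, g0 inverted output, g1 stuck-at-0, g1 inverted output, g2 stuck-at-0, g2 inverted output, g3 stuck-at-0, g3 inverted output, g4 stuck-at-0, g4 inverted output, g5 stuck-at-0, g5 inverted output, g6 stuck-at-0, g6 inverted output} — 14 in all.

14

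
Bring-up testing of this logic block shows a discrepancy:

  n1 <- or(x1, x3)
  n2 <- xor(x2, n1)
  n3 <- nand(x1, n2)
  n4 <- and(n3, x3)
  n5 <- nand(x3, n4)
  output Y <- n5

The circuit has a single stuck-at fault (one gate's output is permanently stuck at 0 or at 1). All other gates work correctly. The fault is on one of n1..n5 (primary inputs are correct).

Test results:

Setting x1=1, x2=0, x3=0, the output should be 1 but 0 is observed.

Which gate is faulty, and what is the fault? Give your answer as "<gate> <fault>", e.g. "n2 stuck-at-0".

Fault-free values for test 1 (x1=1, x2=0, x3=0): n1=1, n2=1, n3=0, n4=0, n5=1, giving Y=1. Observed 0.
Test 1: faults giving observed 0 are {n5 stuck-at-0}.
Only n5 stuck-at-0 is consistent with every test.

n5 stuck-at-0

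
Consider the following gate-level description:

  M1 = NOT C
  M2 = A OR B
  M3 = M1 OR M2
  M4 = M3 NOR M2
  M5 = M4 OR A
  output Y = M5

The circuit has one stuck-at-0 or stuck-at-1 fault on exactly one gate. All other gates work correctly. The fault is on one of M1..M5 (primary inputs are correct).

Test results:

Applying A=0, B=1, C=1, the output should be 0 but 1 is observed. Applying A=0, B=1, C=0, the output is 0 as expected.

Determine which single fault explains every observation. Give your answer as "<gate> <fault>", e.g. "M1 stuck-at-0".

Fault-free values for test 1 (A=0, B=1, C=1): M1=0, M2=1, M3=1, M4=0, M5=0, giving Y=0. Observed 1.
Test 1: faults giving observed 1 are {M2 stuck-at-0, M4 stuck-at-1, M5 stuck-at-1}.
Test 2 (A=0, B=1, C=0): fault-free M1=1, M2=1, M3=1, M4=0, M5=0 → 0; observed 0. Eliminates M4 stuck-at-1, M5 stuck-at-1.
Only M2 stuck-at-0 is consistent with every test.

M2 stuck-at-0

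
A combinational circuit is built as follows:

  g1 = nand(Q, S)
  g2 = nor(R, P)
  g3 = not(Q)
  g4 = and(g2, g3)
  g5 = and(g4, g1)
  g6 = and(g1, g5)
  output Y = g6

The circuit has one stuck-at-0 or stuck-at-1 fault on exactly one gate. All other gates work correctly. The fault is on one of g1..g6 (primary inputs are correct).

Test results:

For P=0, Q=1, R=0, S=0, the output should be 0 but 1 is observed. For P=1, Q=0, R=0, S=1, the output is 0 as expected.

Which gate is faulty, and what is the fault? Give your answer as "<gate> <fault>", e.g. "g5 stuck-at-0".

Fault-free values for test 1 (P=0, Q=1, R=0, S=0): g1=1, g2=1, g3=0, g4=0, g5=0, g6=0, giving Y=0. Observed 1.
Test 1: faults giving observed 1 are {g3 stuck-at-1, g4 stuck-at-1, g5 stuck-at-1, g6 stuck-at-1}.
Test 2 (P=1, Q=0, R=0, S=1): fault-free g1=1, g2=0, g3=1, g4=0, g5=0, g6=0 → 0; observed 0. Eliminates g4 stuck-at-1, g5 stuck-at-1, g6 stuck-at-1.
Only g3 stuck-at-1 is consistent with every test.

g3 stuck-at-1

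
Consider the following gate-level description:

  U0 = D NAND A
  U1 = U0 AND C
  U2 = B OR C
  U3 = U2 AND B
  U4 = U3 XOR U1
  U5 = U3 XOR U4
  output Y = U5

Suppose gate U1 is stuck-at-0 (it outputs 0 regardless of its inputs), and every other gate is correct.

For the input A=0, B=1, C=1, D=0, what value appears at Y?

Propagate with U1 forced: U0=1, U1=0 [stuck-at-0], U2=1, U3=1, U4=1, U5=0.
So Y = 0. (Without the fault it would be 1.)

0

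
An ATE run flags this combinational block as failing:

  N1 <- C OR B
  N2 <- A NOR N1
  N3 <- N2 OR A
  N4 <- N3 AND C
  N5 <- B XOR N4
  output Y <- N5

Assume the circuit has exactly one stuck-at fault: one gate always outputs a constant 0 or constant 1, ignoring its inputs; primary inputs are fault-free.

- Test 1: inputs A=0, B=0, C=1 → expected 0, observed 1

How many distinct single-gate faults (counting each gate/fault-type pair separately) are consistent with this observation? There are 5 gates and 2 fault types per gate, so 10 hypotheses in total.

Fault-free: N1=1, N2=0, N3=0, N4=0, N5=0 → 0. Observed 1.
  N1 stuck-at-0: output 1 ✓
  N1 stuck-at-1: output 0 ✗
  N2 stuck-at-0: output 0 ✗
  N2 stuck-at-1: output 1 ✓
  N3 stuck-at-0: output 0 ✗
  N3 stuck-at-1: output 1 ✓
  N4 stuck-at-0: output 0 ✗
  N4 stuck-at-1: output 1 ✓
  N5 stuck-at-0: output 0 ✗
  N5 stuck-at-1: output 1 ✓
Consistent faults: {N1 stuck-at-0, N2 stuck-at-1, N3 stuck-at-1, N4 stuck-at-1, N5 stuck-at-1} — 5 in all.

5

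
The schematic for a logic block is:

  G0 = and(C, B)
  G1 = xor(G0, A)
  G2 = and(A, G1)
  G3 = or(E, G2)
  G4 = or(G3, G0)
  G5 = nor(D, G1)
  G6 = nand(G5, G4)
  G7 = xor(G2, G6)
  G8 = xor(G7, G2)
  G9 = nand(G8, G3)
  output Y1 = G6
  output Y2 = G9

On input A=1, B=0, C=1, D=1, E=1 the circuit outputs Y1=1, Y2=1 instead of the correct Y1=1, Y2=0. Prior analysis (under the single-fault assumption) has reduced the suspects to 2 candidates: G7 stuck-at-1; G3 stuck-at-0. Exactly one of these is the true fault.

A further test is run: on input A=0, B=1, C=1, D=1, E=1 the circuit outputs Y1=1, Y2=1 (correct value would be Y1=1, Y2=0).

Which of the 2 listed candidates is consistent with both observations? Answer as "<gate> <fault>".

G3 stuck-at-0

Evaluate each candidate on input A=0, B=1, C=1, D=1, E=1:
  G7 stuck-at-1: G0=1, G1=1, G2=0, G3=1, G4=1, G5=0, G6=1, G7=1 [stuck-at-1], G8=1, G9=0 → Y1=1, Y2=0 — eliminated
  G3 stuck-at-0: G0=1, G1=1, G2=0, G3=0 [stuck-at-0], G4=1, G5=0, G6=1, G7=1, G8=1, G9=1 → Y1=1, Y2=1 — matches
Only G3 stuck-at-0 reproduces the observed Y1=1, Y2=1.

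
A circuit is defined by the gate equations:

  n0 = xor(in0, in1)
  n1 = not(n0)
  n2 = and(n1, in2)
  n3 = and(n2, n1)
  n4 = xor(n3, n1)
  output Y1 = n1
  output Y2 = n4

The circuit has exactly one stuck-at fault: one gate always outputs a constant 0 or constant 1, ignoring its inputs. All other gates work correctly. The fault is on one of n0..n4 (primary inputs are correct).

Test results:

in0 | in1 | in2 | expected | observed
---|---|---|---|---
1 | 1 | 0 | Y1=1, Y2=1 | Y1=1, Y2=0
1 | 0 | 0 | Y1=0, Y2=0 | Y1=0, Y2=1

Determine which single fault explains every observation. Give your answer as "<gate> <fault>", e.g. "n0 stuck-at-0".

Fault-free values for test 1 (in0=1, in1=1, in2=0): n0=0, n1=1, n2=0, n3=0, n4=1, giving Y1=1, Y2=1. Observed Y1=1, Y2=0.
Test 1: faults giving observed Y1=1, Y2=0 are {n2 stuck-at-1, n3 stuck-at-1, n4 stuck-at-0}.
Test 2 (in0=1, in1=0, in2=0): fault-free n0=1, n1=0, n2=0, n3=0, n4=0 → Y1=0, Y2=0; observed Y1=0, Y2=1. Eliminates n2 stuck-at-1, n4 stuck-at-0.
Only n3 stuck-at-1 is consistent with every test.

n3 stuck-at-1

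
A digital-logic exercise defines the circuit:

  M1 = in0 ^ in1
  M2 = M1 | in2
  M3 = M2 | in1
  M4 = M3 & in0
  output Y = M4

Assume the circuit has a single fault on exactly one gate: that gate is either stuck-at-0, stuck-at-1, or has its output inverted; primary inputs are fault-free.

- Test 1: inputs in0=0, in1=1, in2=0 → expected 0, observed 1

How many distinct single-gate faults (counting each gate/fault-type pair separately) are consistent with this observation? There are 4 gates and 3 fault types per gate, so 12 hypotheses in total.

Fault-free: M1=1, M2=1, M3=1, M4=0 → 0. Observed 1.
  M1 stuck-at-0: output 0 ✗
  M1 stuck-at-1: output 0 ✗
  M1 inverted output: output 0 ✗
  M2 stuck-at-0: output 0 ✗
  M2 stuck-at-1: output 0 ✗
  M2 inverted output: output 0 ✗
  M3 stuck-at-0: output 0 ✗
  M3 stuck-at-1: output 0 ✗
  M3 inverted output: output 0 ✗
  M4 stuck-at-0: output 0 ✗
  M4 stuck-at-1: output 1 ✓
  M4 inverted output: output 1 ✓
Consistent faults: {M4 stuck-at-1, M4 inverted output} — 2 in all.

2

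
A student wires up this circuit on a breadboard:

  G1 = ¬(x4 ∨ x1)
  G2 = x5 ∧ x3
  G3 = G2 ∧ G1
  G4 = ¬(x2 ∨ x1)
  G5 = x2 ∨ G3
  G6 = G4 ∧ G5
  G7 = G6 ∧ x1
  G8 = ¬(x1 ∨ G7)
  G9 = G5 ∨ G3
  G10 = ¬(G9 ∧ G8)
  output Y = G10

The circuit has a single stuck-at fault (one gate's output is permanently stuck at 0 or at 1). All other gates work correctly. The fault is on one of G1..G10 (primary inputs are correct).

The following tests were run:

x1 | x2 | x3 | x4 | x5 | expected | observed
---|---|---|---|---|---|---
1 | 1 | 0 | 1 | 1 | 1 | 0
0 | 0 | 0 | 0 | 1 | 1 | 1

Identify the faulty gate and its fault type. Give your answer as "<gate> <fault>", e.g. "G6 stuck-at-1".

Fault-free values for test 1 (x1=1, x2=1, x3=0, x4=1, x5=1): G1=0, G2=0, G3=0, G4=0, G5=1, G6=0, G7=0, G8=0, G9=1, G10=1, giving Y=1. Observed 0.
Test 1: faults giving observed 0 are {G8 stuck-at-1, G10 stuck-at-0}.
Test 2 (x1=0, x2=0, x3=0, x4=0, x5=1): fault-free G1=1, G2=0, G3=0, G4=1, G5=0, G6=0, G7=0, G8=1, G9=0, G10=1 → 1; observed 1. Eliminates G10 stuck-at-0.
Only G8 stuck-at-1 is consistent with every test.

G8 stuck-at-1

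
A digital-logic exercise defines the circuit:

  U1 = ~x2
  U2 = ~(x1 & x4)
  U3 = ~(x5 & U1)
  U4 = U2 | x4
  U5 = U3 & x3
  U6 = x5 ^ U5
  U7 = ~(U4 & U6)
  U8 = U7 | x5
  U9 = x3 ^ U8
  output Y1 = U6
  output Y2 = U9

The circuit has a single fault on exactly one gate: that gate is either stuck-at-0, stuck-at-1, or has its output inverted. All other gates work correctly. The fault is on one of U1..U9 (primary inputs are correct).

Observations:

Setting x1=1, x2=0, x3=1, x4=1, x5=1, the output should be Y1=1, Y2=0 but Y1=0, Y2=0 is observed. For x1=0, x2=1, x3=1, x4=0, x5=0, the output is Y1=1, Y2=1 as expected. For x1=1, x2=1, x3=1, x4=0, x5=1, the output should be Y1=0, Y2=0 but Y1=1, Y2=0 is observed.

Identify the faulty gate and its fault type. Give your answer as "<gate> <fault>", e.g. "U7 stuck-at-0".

U1 inverted output

Fault-free values for test 1 (x1=1, x2=0, x3=1, x4=1, x5=1): U1=1, U2=0, U3=0, U4=1, U5=0, U6=1, U7=0, U8=1, U9=0, giving Y1=1, Y2=0. Observed Y1=0, Y2=0.
Test 1: faults giving observed Y1=0, Y2=0 are {U1 stuck-at-0, U1 inverted output, U3 stuck-at-1, U3 inverted output, U5 stuck-at-1, U5 inverted output, U6 stuck-at-0, U6 inverted output}.
Test 2 (x1=0, x2=1, x3=1, x4=0, x5=0): fault-free U1=0, U2=1, U3=1, U4=1, U5=1, U6=1, U7=0, U8=0, U9=1 → Y1=1, Y2=1; observed Y1=1, Y2=1. Eliminates U3 inverted output, U5 inverted output, U6 stuck-at-0, U6 inverted output.
Test 3 (x1=1, x2=1, x3=1, x4=0, x5=1): fault-free U1=0, U2=1, U3=1, U4=1, U5=1, U6=0, U7=1, U8=1, U9=0 → Y1=0, Y2=0; observed Y1=1, Y2=0. Eliminates U1 stuck-at-0, U3 stuck-at-1, U5 stuck-at-1.
Only U1 inverted output is consistent with every test.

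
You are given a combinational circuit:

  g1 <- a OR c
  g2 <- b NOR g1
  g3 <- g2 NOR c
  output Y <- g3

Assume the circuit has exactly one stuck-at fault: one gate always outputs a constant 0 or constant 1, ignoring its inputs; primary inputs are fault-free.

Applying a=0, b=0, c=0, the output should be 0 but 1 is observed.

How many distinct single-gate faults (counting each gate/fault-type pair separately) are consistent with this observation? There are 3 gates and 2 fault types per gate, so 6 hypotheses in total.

3

Fault-free: g1=0, g2=1, g3=0 → 0. Observed 1.
  g1 stuck-at-0: output 0 ✗
  g1 stuck-at-1: output 1 ✓
  g2 stuck-at-0: output 1 ✓
  g2 stuck-at-1: output 0 ✗
  g3 stuck-at-0: output 0 ✗
  g3 stuck-at-1: output 1 ✓
Consistent faults: {g1 stuck-at-1, g2 stuck-at-0, g3 stuck-at-1} — 3 in all.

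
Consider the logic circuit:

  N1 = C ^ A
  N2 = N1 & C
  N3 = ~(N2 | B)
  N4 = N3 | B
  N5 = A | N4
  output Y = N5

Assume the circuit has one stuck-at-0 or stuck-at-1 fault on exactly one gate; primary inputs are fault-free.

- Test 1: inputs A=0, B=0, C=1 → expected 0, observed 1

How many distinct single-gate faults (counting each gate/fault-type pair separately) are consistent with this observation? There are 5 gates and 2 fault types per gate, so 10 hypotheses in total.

Fault-free: N1=1, N2=1, N3=0, N4=0, N5=0 → 0. Observed 1.
  N1 stuck-at-0: output 1 ✓
  N1 stuck-at-1: output 0 ✗
  N2 stuck-at-0: output 1 ✓
  N2 stuck-at-1: output 0 ✗
  N3 stuck-at-0: output 0 ✗
  N3 stuck-at-1: output 1 ✓
  N4 stuck-at-0: output 0 ✗
  N4 stuck-at-1: output 1 ✓
  N5 stuck-at-0: output 0 ✗
  N5 stuck-at-1: output 1 ✓
Consistent faults: {N1 stuck-at-0, N2 stuck-at-0, N3 stuck-at-1, N4 stuck-at-1, N5 stuck-at-1} — 5 in all.

5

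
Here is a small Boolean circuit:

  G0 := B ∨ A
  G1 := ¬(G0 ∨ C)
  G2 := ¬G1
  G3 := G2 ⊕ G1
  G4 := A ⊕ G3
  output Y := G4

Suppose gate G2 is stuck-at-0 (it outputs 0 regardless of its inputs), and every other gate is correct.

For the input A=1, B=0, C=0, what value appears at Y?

Propagate with G2 forced: G0=1, G1=0, G2=0 [stuck-at-0], G3=0, G4=1.
So Y = 1. (Without the fault it would be 0.)

1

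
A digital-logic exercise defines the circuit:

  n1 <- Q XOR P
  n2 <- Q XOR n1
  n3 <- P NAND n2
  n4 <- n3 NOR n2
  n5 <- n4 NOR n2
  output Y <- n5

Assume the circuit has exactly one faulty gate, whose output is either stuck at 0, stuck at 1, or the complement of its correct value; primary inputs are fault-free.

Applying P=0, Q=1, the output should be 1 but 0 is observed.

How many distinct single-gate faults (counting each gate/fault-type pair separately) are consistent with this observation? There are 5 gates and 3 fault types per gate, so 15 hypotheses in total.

Fault-free: n1=1, n2=0, n3=1, n4=0, n5=1 → 1. Observed 0.
  n1: stuck-at-0, inverted output ✓; others ✗
  n2: stuck-at-1, inverted output ✓; others ✗
  n3: stuck-at-0, inverted output ✓; others ✗
  n4: stuck-at-1, inverted output ✓; others ✗
  n5: stuck-at-0, inverted output ✓; others ✗
Consistent faults: {n1 stuck-at-0, n1 inverted output, n2 stuck-at-1, n2 inverted output, n3 stuck-at-0, n3 inverted output, n4 stuck-at-1, n4 inverted output, n5 stuck-at-0, n5 inverted output} — 10 in all.

10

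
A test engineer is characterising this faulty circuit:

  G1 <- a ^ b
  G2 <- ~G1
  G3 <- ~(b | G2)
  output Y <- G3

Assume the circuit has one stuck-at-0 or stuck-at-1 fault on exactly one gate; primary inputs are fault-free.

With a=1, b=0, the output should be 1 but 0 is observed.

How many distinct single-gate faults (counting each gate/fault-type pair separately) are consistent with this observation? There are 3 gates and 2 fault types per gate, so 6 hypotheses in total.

3

Fault-free: G1=1, G2=0, G3=1 → 1. Observed 0.
  G1 stuck-at-0: output 0 ✓
  G1 stuck-at-1: output 1 ✗
  G2 stuck-at-0: output 1 ✗
  G2 stuck-at-1: output 0 ✓
  G3 stuck-at-0: output 0 ✓
  G3 stuck-at-1: output 1 ✗
Consistent faults: {G1 stuck-at-0, G2 stuck-at-1, G3 stuck-at-0} — 3 in all.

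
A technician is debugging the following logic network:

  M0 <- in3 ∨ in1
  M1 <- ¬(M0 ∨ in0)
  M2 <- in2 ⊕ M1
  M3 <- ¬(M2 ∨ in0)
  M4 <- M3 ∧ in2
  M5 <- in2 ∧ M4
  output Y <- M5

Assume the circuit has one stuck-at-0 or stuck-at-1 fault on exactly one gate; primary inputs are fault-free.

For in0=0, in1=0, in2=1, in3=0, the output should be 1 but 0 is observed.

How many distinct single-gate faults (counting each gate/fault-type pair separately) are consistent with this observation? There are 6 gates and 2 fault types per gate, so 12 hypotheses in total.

6

Fault-free: M0=0, M1=1, M2=0, M3=1, M4=1, M5=1 → 1. Observed 0.
  M0 stuck-at-0: output 1 ✗
  M0 stuck-at-1: output 0 ✓
  M1 stuck-at-0: output 0 ✓
  M1 stuck-at-1: output 1 ✗
  M2 stuck-at-0: output 1 ✗
  M2 stuck-at-1: output 0 ✓
  M3 stuck-at-0: output 0 ✓
  M3 stuck-at-1: output 1 ✗
  M4 stuck-at-0: output 0 ✓
  M4 stuck-at-1: output 1 ✗
  M5 stuck-at-0: output 0 ✓
  M5 stuck-at-1: output 1 ✗
Consistent faults: {M0 stuck-at-1, M1 stuck-at-0, M2 stuck-at-1, M3 stuck-at-0, M4 stuck-at-0, M5 stuck-at-0} — 6 in all.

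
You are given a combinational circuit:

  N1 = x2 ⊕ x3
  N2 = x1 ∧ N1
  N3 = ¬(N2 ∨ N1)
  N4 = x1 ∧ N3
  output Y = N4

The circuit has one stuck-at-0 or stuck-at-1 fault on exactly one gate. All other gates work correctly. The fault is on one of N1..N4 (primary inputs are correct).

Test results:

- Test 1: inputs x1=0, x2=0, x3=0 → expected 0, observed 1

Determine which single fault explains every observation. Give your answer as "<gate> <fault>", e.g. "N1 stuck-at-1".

Fault-free values for test 1 (x1=0, x2=0, x3=0): N1=0, N2=0, N3=1, N4=0, giving Y=0. Observed 1.
Test 1: faults giving observed 1 are {N4 stuck-at-1}.
Only N4 stuck-at-1 is consistent with every test.

N4 stuck-at-1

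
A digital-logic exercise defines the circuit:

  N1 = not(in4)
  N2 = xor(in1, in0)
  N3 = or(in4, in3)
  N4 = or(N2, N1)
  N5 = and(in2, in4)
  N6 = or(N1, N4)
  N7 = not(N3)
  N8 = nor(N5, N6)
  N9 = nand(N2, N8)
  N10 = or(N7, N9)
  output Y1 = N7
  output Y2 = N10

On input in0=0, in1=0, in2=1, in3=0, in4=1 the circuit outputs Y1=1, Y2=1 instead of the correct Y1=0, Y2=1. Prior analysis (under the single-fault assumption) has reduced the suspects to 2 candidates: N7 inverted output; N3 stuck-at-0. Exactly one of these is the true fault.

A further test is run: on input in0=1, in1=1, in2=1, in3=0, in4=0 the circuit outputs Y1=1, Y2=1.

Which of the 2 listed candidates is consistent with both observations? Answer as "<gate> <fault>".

N3 stuck-at-0

Evaluate each candidate on input in0=1, in1=1, in2=1, in3=0, in4=0:
  N7 inverted output: N1=1, N2=0, N3=0, N4=1, N5=0, N6=1, N7=0 [inverted output], N8=0, N9=1, N10=1 → Y1=0, Y2=1 — eliminated
  N3 stuck-at-0: N1=1, N2=0, N3=0 [stuck-at-0], N4=1, N5=0, N6=1, N7=1, N8=0, N9=1, N10=1 → Y1=1, Y2=1 — matches
Only N3 stuck-at-0 reproduces the observed Y1=1, Y2=1.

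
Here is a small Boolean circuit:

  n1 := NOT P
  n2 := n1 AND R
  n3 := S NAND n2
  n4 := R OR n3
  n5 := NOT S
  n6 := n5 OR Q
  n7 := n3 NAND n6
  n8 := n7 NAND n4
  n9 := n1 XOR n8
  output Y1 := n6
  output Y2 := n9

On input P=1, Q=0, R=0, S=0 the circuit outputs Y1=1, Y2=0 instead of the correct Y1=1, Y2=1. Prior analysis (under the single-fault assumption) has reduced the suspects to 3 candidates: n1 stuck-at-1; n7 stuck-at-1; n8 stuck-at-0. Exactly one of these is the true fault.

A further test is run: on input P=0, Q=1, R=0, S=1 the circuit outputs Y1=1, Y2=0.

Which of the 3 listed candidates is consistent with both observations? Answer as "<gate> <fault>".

n1 stuck-at-1

Evaluate each candidate on input P=0, Q=1, R=0, S=1:
  n1 stuck-at-1: n1=1 [stuck-at-1], n2=0, n3=1, n4=1, n5=0, n6=1, n7=0, n8=1, n9=0 → Y1=1, Y2=0 — matches
  n7 stuck-at-1: n1=1, n2=0, n3=1, n4=1, n5=0, n6=1, n7=1 [stuck-at-1], n8=0, n9=1 → Y1=1, Y2=1 — eliminated
  n8 stuck-at-0: n1=1, n2=0, n3=1, n4=1, n5=0, n6=1, n7=0, n8=0 [stuck-at-0], n9=1 → Y1=1, Y2=1 — eliminated
Only n1 stuck-at-1 reproduces the observed Y1=1, Y2=0.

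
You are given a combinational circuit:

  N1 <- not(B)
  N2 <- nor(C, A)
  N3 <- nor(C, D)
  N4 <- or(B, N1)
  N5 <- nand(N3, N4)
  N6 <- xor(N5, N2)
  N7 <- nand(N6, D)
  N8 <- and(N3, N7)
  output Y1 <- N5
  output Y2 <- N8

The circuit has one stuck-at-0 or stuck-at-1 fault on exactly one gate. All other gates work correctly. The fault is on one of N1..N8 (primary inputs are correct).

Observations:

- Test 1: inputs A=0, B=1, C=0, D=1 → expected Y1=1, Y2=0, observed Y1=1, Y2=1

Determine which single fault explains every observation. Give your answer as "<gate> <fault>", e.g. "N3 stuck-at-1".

N8 stuck-at-1

Fault-free values for test 1 (A=0, B=1, C=0, D=1): N1=0, N2=1, N3=0, N4=1, N5=1, N6=0, N7=1, N8=0, giving Y1=1, Y2=0. Observed Y1=1, Y2=1.
Test 1: faults giving observed Y1=1, Y2=1 are {N8 stuck-at-1}.
Only N8 stuck-at-1 is consistent with every test.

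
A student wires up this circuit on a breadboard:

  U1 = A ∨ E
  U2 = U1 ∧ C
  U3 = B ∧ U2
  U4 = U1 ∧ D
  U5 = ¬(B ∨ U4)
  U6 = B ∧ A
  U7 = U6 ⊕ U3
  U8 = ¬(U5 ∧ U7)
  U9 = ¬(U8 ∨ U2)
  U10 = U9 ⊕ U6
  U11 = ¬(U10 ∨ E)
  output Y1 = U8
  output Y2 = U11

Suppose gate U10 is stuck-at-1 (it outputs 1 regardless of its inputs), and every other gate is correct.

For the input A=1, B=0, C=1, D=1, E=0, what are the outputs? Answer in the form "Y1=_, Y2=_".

Propagate with U10 forced: U1=1, U2=1, U3=0, U4=1, U5=0, U6=0, U7=0, U8=1, U9=0, U10=1 [stuck-at-1], U11=0.
So the outputs are Y1=1, Y2=0. (Without the fault they would be Y1=1, Y2=1.)

Y1=1, Y2=0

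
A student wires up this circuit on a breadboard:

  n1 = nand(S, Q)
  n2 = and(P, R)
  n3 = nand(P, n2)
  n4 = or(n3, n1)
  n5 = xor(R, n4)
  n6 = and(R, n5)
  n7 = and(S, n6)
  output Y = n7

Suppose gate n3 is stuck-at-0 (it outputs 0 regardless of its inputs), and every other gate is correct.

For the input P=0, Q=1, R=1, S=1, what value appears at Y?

1

Propagate with n3 forced: n1=0, n2=0, n3=0 [stuck-at-0], n4=0, n5=1, n6=1, n7=1.
So Y = 1. (Without the fault it would be 0.)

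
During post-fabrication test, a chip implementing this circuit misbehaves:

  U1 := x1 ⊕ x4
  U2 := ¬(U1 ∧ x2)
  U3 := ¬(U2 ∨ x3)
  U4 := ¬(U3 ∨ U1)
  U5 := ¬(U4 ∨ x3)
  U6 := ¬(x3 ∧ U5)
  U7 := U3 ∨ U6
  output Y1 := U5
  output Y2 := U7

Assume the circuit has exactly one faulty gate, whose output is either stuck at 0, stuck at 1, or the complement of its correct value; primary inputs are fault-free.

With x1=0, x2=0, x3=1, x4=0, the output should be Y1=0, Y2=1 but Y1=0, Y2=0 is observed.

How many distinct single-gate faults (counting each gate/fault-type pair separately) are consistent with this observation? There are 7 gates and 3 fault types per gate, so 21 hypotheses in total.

Fault-free: U1=0, U2=1, U3=0, U4=1, U5=0, U6=1, U7=1 → Y1=0, Y2=1. Observed Y1=0, Y2=0.
  U1: none of the 3 fault types match ✗
  U2: none of the 3 fault types match ✗
  U3: none of the 3 fault types match ✗
  U4: none of the 3 fault types match ✗
  U5: none of the 3 fault types match ✗
  U6: stuck-at-0, inverted output ✓; others ✗
  U7: stuck-at-0, inverted output ✓; others ✗
Consistent faults: {U6 stuck-at-0, U6 inverted output, U7 stuck-at-0, U7 inverted output} — 4 in all.

4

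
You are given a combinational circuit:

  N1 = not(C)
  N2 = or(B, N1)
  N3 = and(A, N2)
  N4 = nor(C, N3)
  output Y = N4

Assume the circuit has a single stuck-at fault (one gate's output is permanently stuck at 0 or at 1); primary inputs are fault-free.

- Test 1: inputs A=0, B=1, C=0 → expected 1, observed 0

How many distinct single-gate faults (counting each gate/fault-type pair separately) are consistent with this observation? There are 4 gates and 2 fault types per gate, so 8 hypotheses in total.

Fault-free: N1=1, N2=1, N3=0, N4=1 → 1. Observed 0.
  N1 stuck-at-0: output 1 ✗
  N1 stuck-at-1: output 1 ✗
  N2 stuck-at-0: output 1 ✗
  N2 stuck-at-1: output 1 ✗
  N3 stuck-at-0: output 1 ✗
  N3 stuck-at-1: output 0 ✓
  N4 stuck-at-0: output 0 ✓
  N4 stuck-at-1: output 1 ✗
Consistent faults: {N3 stuck-at-1, N4 stuck-at-0} — 2 in all.

2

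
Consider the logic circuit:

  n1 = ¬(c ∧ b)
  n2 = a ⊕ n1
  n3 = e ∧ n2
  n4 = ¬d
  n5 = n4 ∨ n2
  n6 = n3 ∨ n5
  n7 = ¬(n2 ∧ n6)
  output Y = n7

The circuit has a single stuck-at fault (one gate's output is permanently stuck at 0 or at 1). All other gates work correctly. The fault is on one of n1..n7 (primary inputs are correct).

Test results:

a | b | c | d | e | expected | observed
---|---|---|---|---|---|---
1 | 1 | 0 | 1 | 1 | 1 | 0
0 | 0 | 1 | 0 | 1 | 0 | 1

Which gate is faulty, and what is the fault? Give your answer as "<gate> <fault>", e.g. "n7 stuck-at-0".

n1 stuck-at-0

Fault-free values for test 1 (a=1, b=1, c=0, d=1, e=1): n1=1, n2=0, n3=0, n4=0, n5=0, n6=0, n7=1, giving Y=1. Observed 0.
Test 1: faults giving observed 0 are {n1 stuck-at-0, n2 stuck-at-1, n7 stuck-at-0}.
Test 2 (a=0, b=0, c=1, d=0, e=1): fault-free n1=1, n2=1, n3=1, n4=1, n5=1, n6=1, n7=0 → 0; observed 1. Eliminates n2 stuck-at-1, n7 stuck-at-0.
Only n1 stuck-at-0 is consistent with every test.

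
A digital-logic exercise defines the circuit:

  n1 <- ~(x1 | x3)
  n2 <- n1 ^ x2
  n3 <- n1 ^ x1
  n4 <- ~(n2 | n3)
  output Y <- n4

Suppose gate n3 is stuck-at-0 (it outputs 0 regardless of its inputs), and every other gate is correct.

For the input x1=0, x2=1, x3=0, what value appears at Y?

1

Propagate with n3 forced: n1=1, n2=0, n3=0 [stuck-at-0], n4=1.
So Y = 1. (Without the fault it would be 0.)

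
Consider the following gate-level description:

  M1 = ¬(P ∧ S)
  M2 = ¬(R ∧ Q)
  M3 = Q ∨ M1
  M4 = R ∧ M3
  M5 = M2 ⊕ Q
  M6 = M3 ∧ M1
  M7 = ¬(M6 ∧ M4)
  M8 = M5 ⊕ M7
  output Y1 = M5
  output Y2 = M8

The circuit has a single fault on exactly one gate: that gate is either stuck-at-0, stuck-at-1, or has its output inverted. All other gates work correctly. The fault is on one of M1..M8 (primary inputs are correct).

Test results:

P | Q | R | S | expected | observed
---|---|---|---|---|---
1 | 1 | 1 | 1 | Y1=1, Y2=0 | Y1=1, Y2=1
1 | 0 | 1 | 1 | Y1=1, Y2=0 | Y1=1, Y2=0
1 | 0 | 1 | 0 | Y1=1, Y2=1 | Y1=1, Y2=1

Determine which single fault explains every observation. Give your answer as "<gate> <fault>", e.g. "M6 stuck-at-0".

Fault-free values for test 1 (P=1, Q=1, R=1, S=1): M1=0, M2=0, M3=1, M4=1, M5=1, M6=0, M7=1, M8=0, giving Y1=1, Y2=0. Observed Y1=1, Y2=1.
Test 1: faults giving observed Y1=1, Y2=1 are {M1 stuck-at-1, M1 inverted output, M6 stuck-at-1, M6 inverted output, M7 stuck-at-0, M7 inverted output, M8 stuck-at-1, M8 inverted output}.
Test 2 (P=1, Q=0, R=1, S=1): fault-free M1=0, M2=1, M3=0, M4=0, M5=1, M6=0, M7=1, M8=0 → Y1=1, Y2=0; observed Y1=1, Y2=0. Eliminates M1 stuck-at-1, M1 inverted output, M7 stuck-at-0, M7 inverted output, M8 stuck-at-1, M8 inverted output.
Test 3 (P=1, Q=0, R=1, S=0): fault-free M1=1, M2=1, M3=1, M4=1, M5=1, M6=1, M7=0, M8=1 → Y1=1, Y2=1; observed Y1=1, Y2=1. Eliminates M6 inverted output.
Only M6 stuck-at-1 is consistent with every test.

M6 stuck-at-1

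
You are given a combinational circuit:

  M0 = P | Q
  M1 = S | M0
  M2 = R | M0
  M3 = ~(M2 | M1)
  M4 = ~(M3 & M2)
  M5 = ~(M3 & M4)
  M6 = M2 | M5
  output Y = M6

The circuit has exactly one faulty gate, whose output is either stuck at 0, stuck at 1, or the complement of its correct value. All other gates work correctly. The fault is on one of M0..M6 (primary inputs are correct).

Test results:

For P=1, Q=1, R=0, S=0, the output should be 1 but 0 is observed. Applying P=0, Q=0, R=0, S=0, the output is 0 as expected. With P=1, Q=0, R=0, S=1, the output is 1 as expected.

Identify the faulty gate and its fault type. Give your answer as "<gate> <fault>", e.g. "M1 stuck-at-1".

M0 stuck-at-0

Fault-free values for test 1 (P=1, Q=1, R=0, S=0): M0=1, M1=1, M2=1, M3=0, M4=1, M5=1, M6=1, giving Y=1. Observed 0.
Test 1: faults giving observed 0 are {M0 stuck-at-0, M0 inverted output, M6 stuck-at-0, M6 inverted output}.
Test 2 (P=0, Q=0, R=0, S=0): fault-free M0=0, M1=0, M2=0, M3=1, M4=1, M5=0, M6=0 → 0; observed 0. Eliminates M0 inverted output, M6 inverted output.
Test 3 (P=1, Q=0, R=0, S=1): fault-free M0=1, M1=1, M2=1, M3=0, M4=1, M5=1, M6=1 → 1; observed 1. Eliminates M6 stuck-at-0.
Only M0 stuck-at-0 is consistent with every test.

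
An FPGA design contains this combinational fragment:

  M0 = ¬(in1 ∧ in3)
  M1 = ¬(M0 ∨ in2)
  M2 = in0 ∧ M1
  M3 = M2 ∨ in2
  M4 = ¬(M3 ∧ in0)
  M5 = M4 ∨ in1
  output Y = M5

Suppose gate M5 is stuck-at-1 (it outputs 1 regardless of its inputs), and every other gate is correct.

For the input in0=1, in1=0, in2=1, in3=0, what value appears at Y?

1

Propagate with M5 forced: M0=1, M1=0, M2=0, M3=1, M4=0, M5=1 [stuck-at-1].
So Y = 1. (Without the fault it would be 0.)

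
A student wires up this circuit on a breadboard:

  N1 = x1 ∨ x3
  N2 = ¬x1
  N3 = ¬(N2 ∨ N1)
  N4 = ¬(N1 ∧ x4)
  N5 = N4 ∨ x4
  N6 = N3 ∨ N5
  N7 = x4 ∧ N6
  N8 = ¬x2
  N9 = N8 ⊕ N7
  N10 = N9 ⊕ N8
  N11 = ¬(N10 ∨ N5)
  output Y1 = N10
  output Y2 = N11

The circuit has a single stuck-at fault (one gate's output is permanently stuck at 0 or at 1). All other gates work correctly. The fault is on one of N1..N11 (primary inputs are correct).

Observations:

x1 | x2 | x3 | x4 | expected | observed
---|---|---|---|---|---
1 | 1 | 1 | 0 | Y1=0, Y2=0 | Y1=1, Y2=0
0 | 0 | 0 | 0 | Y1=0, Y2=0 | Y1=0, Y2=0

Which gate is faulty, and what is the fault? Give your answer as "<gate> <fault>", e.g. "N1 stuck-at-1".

Fault-free values for test 1 (x1=1, x2=1, x3=1, x4=0): N1=1, N2=0, N3=0, N4=1, N5=1, N6=1, N7=0, N8=0, N9=0, N10=0, N11=0, giving Y1=0, Y2=0. Observed Y1=1, Y2=0.
Test 1: faults giving observed Y1=1, Y2=0 are {N7 stuck-at-1, N9 stuck-at-1, N10 stuck-at-1}.
Test 2 (x1=0, x2=0, x3=0, x4=0): fault-free N1=0, N2=1, N3=0, N4=1, N5=1, N6=1, N7=0, N8=1, N9=1, N10=0, N11=0 → Y1=0, Y2=0; observed Y1=0, Y2=0. Eliminates N7 stuck-at-1, N10 stuck-at-1.
Only N9 stuck-at-1 is consistent with every test.

N9 stuck-at-1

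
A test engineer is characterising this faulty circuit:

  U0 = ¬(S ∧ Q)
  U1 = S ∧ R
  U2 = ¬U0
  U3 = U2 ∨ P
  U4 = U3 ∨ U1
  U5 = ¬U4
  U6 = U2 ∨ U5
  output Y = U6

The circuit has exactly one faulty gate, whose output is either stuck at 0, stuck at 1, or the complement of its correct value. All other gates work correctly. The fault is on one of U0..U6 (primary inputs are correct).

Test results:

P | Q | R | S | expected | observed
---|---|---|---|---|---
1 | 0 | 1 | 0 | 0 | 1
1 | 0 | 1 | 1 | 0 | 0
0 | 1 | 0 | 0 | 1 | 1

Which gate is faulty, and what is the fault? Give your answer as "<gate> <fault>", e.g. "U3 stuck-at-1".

Fault-free values for test 1 (P=1, Q=0, R=1, S=0): U0=1, U1=0, U2=0, U3=1, U4=1, U5=0, U6=0, giving Y=0. Observed 1.
Test 1: faults giving observed 1 are {U0 stuck-at-0, U0 inverted output, U2 stuck-at-1, U2 inverted output, U3 stuck-at-0, U3 inverted output, U4 stuck-at-0, U4 inverted output, U5 stuck-at-1, U5 inverted output, U6 stuck-at-1, U6 inverted output}.
Test 2 (P=1, Q=0, R=1, S=1): fault-free U0=1, U1=1, U2=0, U3=1, U4=1, U5=0, U6=0 → 0; observed 0. Eliminates U0 stuck-at-0, U0 inverted output, U2 stuck-at-1, U2 inverted output, U4 stuck-at-0, U4 inverted output, U5 stuck-at-1, U5 inverted output, U6 stuck-at-1, U6 inverted output.
Test 3 (P=0, Q=1, R=0, S=0): fault-free U0=1, U1=0, U2=0, U3=0, U4=0, U5=1, U6=1 → 1; observed 1. Eliminates U3 inverted output.
Only U3 stuck-at-0 is consistent with every test.

U3 stuck-at-0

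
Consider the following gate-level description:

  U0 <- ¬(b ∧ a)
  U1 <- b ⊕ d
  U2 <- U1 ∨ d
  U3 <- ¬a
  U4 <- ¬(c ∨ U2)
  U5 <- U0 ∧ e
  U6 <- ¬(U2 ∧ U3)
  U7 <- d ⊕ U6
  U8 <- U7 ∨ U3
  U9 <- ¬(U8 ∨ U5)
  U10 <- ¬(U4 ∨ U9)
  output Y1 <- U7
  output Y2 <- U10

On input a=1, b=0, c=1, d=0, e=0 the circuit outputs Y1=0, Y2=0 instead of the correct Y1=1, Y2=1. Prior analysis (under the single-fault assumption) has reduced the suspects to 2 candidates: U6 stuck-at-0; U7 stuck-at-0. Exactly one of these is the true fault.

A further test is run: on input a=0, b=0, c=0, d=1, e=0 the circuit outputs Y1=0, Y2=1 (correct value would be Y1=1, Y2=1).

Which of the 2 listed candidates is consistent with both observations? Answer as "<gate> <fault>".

Evaluate each candidate on input a=0, b=0, c=0, d=1, e=0:
  U6 stuck-at-0: U0=1, U1=1, U2=1, U3=1, U4=0, U5=0, U6=0 [stuck-at-0], U7=1, U8=1, U9=0, U10=1 → Y1=1, Y2=1 — eliminated
  U7 stuck-at-0: U0=1, U1=1, U2=1, U3=1, U4=0, U5=0, U6=0, U7=0 [stuck-at-0], U8=1, U9=0, U10=1 → Y1=0, Y2=1 — matches
Only U7 stuck-at-0 reproduces the observed Y1=0, Y2=1.

U7 stuck-at-0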